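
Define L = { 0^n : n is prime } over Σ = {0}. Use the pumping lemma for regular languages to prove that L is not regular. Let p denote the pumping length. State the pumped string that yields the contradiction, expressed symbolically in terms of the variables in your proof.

Suppose for contradiction that L is regular, and let p be the pumping length.
Let q be a prime with q ≥ p+2 (infinitely many primes exist), and take w = 0^q ∈ L with |w| = q ≥ p.
The pumping lemma gives a decomposition w = xyz where |xy| ≤ p and |y| > 0.
Then y = 0^k for some k with 1 ≤ k ≤ p.
Since 1 ≤ k ≤ p, |xz| = q-k. Pump with i = q+1: |xy^{q+1}z| = (q-k)+(q+1)k = q+qk = q(1+k), which is composite (both factors ≥ 2). So xy^{q+1}z = 0^{q(1+k)} ∉ L.
Contradiction. Therefore L is not regular.

0^{q(1+k)}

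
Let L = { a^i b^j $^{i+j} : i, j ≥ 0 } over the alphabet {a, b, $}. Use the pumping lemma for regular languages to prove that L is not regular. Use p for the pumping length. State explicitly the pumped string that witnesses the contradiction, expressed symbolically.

Assume L is regular. Let p be the pumping length given by the pumping lemma.
Take w = a^p b^p $^{2p} ∈ L (with i=j=p, i+j=2p), |w| = 4p ≥ p.
By the pumping lemma, w = xyz with |xy| ≤ p and |y| ≥ 1.
Since the first p symbols of w are all a's and |xy| ≤ p, y lies entirely in the leading a-block: y = a^k for some k with 1 ≤ k ≤ p.
Consider xy^2z = a^{p+k} b^p $^{2p}. Now the a- and b-counts sum to 2p+k, but the $-count is 2p ≠ 2p+k. So xy^2z ∉ L.
Contradiction. Therefore L is not regular.

a^{p+k} b^p $^{2p}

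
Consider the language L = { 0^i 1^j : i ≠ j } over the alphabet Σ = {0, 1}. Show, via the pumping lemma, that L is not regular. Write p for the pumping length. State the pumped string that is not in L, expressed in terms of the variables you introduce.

0^{p+p!} 1^{p+p!}

Toward a contradiction, assume L is regular with pumping length p.
Choose w = 0^p 1^{p+p!}. Since p ≠ p+p!, w ∈ L; and |w| ≥ p.
The pumping lemma gives a decomposition w = xyz where |xy| ≤ p and |y| ≥ 1.
Since the first p symbols of w are all 0's and |xy| ≤ p, y lies entirely in the leading 0-block: y = 0^k for some k with 1 ≤ k ≤ p.
Since 1 ≤ k ≤ p, k divides p!; set t = 1 + p!/k. Then xy^t z has p + (p!/k)·k = p + p! copies of 0. Now the 0-count equals the 1-count, so i ≠ j fails. So xy^t z = 0^{p+p!} 1^{p+p!} ∉ L.
This contradicts the pumping lemma, so L is not regular.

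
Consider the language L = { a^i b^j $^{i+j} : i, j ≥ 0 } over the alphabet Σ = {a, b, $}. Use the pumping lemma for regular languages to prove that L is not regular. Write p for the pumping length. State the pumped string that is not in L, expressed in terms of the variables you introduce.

Assume L is regular. Let p be the pumping length given by the pumping lemma.
Take w = a^p b^p $^{2p} ∈ L (with i=j=p, i+j=2p), |w| = 4p ≥ p.
By the pumping lemma, w = xyz with |xy| ≤ p and |y| ≥ 1.
The first p characters of w are a's, so xy (and hence y) consists only of a's. Write y = a^k, 1 ≤ k ≤ p.
Consider xy^2z = a^{p+k} b^p $^{2p}. Now the a- and b-counts sum to 2p+k, but the $-count is 2p ≠ 2p+k. So xy^2z ∉ L.
This is a contradiction; hence L is not regular.

a^{p+k} b^p $^{2p}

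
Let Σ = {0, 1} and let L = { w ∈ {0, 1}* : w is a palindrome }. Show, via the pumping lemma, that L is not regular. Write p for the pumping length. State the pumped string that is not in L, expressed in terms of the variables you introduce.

0^{p+k} 1 0^p

Suppose for contradiction that L is regular, and let p be the pumping length.
Take w = 0^p 1 0^p, a palindrome of length 2p+1 ≥ p.
By the pumping lemma, w = xyz with |xy| ≤ p and |y| ≥ 1.
The first p characters of w are 0's, so xy (and hence y) consists only of 0's. Write y = 0^k, 1 ≤ k ≤ p.
Pump with i = 2: xy^2z = 0^{p+k} 1 0^p. Its reverse is 0^p 1 0^{p+k}, which differs from xy^2z since k ≥ 1. So xy^2z is not a palindrome and xy^2z ∉ L.
This is a contradiction; hence L is not regular.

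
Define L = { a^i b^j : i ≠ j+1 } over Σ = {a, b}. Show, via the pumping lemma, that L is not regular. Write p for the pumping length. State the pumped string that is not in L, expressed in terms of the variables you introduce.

a^{p+p!} b^{p+p!-1}

Assume L is regular. Let p be the pumping length given by the pumping lemma.
Choose w = a^p b^{p+p!-1}. Since p ≠ (p+p!-1)+1 = p+p!, w ∈ L; and |w| ≥ p.
By the pumping lemma, w = xyz with |xy| ≤ p and |y| > 0.
The first p characters of w are a's, so xy (and hence y) consists only of a's. Write y = a^k, 1 ≤ k ≤ p.
Since 1 ≤ k ≤ p, k divides p!; set t = 1 + p!/k. Then xy^t z has p + (p!/k)·k = p + p! copies of a. Now the a-count is p+p! and (b-count)+1 = (p+p!-1)+1 = p+p!, so i ≠ j+1 fails. So xy^t z = a^{p+p!} b^{p+p!-1} ∉ L.
This is a contradiction; hence L is not regular.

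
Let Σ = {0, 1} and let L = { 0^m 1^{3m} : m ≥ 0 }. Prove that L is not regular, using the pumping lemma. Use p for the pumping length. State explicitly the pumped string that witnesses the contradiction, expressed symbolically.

Assume L is regular. Let p be the pumping length given by the pumping lemma.
Take w = 0^p 1^{3p}. Then w ∈ L and |w| = 4p ≥ p.
Write w = xyz as guaranteed by the lemma, with |xy| ≤ p and |y| > 0.
Because |xy| ≤ p and w begins with p copies of 0, we have y = 0^k with 1 ≤ k ≤ p.
Pump with i = 2: xy^2z = 0^{p+k} 1^{3p}. For this to lie in L we would need 3p = 3(p+k), which forces k = 0. But k ≥ 1, so xy^2z ∉ L.
Contradiction. Therefore L is not regular.

0^{p+k} 1^{3p}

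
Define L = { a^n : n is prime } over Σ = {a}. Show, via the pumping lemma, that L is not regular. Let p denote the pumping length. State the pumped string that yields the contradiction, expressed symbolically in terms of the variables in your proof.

a^{q(1+k)}

Assume L is regular; let p be its pumping constant.
Let q be a prime with q ≥ p+2 (infinitely many primes exist), and take w = a^q ∈ L with |w| = q ≥ p.
The pumping lemma gives a decomposition w = xyz where |xy| ≤ p and |y| ≥ 1.
Then y = a^k for some k with 1 ≤ k ≤ p.
Since 1 ≤ k ≤ p, |xz| = q-k. Pump with i = q+1: |xy^{q+1}z| = (q-k)+(q+1)k = q+qk = q(1+k), which is composite (both factors ≥ 2). So xy^{q+1}z = a^{q(1+k)} ∉ L.
This contradicts the pumping lemma, so L is not regular.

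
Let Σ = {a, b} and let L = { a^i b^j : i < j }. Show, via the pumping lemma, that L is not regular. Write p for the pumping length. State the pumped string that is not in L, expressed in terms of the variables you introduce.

Assume L is regular. Let p be the pumping length given by the pumping lemma.
Choose w = a^p b^{p+1} ∈ L, with |w| = 2p+1 ≥ p.
The pumping lemma gives a decomposition w = xyz where |xy| ≤ p and |y| ≥ 1.
The first p characters of w are a's, so xy (and hence y) consists only of a's. Write y = a^k, 1 ≤ k ≤ p.
Consider xy^2z = a^{p+k} b^{p+1}. Since k ≥ 1, the a-count p+k is at least p+1, so i < j fails; thus xy^2z ∉ L.
This contradicts the pumping lemma, so L is not regular.

a^{p+k} b^{p+1}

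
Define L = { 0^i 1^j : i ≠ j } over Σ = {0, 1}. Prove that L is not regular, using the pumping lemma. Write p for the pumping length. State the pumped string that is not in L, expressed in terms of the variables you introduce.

0^{p+p!} 1^{p+p!}

Suppose for contradiction that L is regular, and let p be the pumping length.
Choose w = 0^p 1^{p+p!}. Since p ≠ p+p!, w ∈ L; and |w| ≥ p.
By the pumping lemma, w = xyz with |xy| ≤ p and y is nonempty.
The first p characters of w are 0's, so xy (and hence y) consists only of 0's. Write y = 0^k, 1 ≤ k ≤ p.
Since 1 ≤ k ≤ p, k divides p!; set t = 1 + p!/k. Then xy^t z has p + (p!/k)·k = p + p! copies of 0. Now the 0-count equals the 1-count, so i ≠ j fails. So xy^t z = 0^{p+p!} 1^{p+p!} ∉ L.
This is a contradiction; hence L is not regular.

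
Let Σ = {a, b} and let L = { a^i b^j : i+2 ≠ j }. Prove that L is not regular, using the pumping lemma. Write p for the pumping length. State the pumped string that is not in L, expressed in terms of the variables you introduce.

a^{p+p!} b^{p+p!+2}

Assume L is regular; let p be its pumping constant.
Choose w = a^p b^{p+p!+2}. Since p ≠ (p+p!+2)-2 = p+p!, w ∈ L; and |w| ≥ p.
The pumping lemma gives a decomposition w = xyz where |xy| ≤ p and |y| > 0.
Since the first p symbols of w are all a's and |xy| ≤ p, y lies entirely in the leading a-block: y = a^k for some k with 1 ≤ k ≤ p.
Since 1 ≤ k ≤ p, k divides p!; set t = 1 + p!/k. Then xy^t z has p + (p!/k)·k = p + p! copies of a. Now the a-count is p+p! and (b-count)-2 = (p+p!+2)-2 = p+p!, so i+2 ≠ j fails. So xy^t z = a^{p+p!} b^{p+p!+2} ∉ L.
This contradicts the pumping lemma, so L is not regular.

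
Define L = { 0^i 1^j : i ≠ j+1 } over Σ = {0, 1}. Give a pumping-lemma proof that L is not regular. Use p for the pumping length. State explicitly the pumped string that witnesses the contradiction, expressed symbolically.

0^{p+p!} 1^{p+p!-1}

Assume L is regular; let p be its pumping constant.
Choose w = 0^p 1^{p+p!-1}. Since p ≠ (p+p!-1)+1 = p+p!, w ∈ L; and |w| ≥ p.
Write w = xyz as guaranteed by the lemma, with |xy| ≤ p and |y| ≥ 1.
The first p characters of w are 0's, so xy (and hence y) consists only of 0's. Write y = 0^k, 1 ≤ k ≤ p.
Since 1 ≤ k ≤ p, k divides p!; set t = 1 + p!/k. Then xy^t z has p + (p!/k)·k = p + p! copies of 0. Now the 0-count is p+p! and (1-count)+1 = (p+p!-1)+1 = p+p!, so i ≠ j+1 fails. So xy^t z = 0^{p+p!} 1^{p+p!-1} ∉ L.
This is a contradiction; hence L is not regular.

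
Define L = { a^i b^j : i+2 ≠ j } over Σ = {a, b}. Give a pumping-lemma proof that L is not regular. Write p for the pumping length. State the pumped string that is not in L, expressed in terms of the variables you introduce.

Toward a contradiction, assume L is regular with pumping length p.
Choose w = a^p b^{p+p!+2}. Since p ≠ (p+p!+2)-2 = p+p!, w ∈ L; and |w| ≥ p.
Write w = xyz as guaranteed by the lemma, with |xy| ≤ p and y is nonempty.
Because |xy| ≤ p and w begins with p copies of a, we have y = a^k with 1 ≤ k ≤ p.
Since 1 ≤ k ≤ p, k divides p!; set t = 1 + p!/k. Then xy^t z has p + (p!/k)·k = p + p! copies of a. Now the a-count is p+p! and (b-count)-2 = (p+p!+2)-2 = p+p!, so i+2 ≠ j fails. So xy^t z = a^{p+p!} b^{p+p!+2} ∉ L.
Contradiction. Therefore L is not regular.

a^{p+p!} b^{p+p!+2}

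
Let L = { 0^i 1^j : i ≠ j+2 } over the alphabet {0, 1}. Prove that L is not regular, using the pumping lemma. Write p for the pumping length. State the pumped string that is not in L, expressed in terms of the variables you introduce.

Assume L is regular; let p be its pumping constant.
Choose w = 0^p 1^{p+p!-2}. Since p ≠ (p+p!-2)+2 = p+p!, w ∈ L; and |w| ≥ p.
By the pumping lemma, w = xyz with |xy| ≤ p and y is nonempty.
The first p characters of w are 0's, so xy (and hence y) consists only of 0's. Write y = 0^k, 1 ≤ k ≤ p.
Since 1 ≤ k ≤ p, k divides p!; set t = 1 + p!/k. Then xy^t z has p + (p!/k)·k = p + p! copies of 0. Now the 0-count is p+p! and (1-count)+2 = (p+p!-2)+2 = p+p!, so i ≠ j+2 fails. So xy^t z = 0^{p+p!} 1^{p+p!-2} ∉ L.
This contradicts the pumping lemma, so L is not regular.

0^{p+p!} 1^{p+p!-2}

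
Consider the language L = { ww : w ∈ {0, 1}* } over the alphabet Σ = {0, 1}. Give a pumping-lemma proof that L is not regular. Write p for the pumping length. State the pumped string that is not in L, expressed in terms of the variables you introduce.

Assume L is regular. Let p be the pumping length given by the pumping lemma.
Take w = 0^p 1^p 0^p 1^p = uu where u = 0^p1^p; then w ∈ L and |w| = 4p ≥ p.
By the pumping lemma, w = xyz with |xy| ≤ p and |y| > 0.
The first p characters of w are 0's, so xy (and hence y) consists only of 0's. Write y = 0^k, 1 ≤ k ≤ p.
Pump with i = 2: xy^2z = 0^{p+k} 1^p 0^p 1^p, of length 4p+k. Suppose this equals vv. The string starts with 0 and ends with 1, so v does too; thus the boundary between the two copies of v is a 1→0 transition. There is exactly one such transition, at position 2p+k, so |v| = 2p+k and |vv| = 4p+2k ≠ 4p+k since k ≥ 1. So xy^2z ∉ L.
This contradicts the pumping lemma, so L is not regular.

0^{p+k} 1^p 0^p 1^p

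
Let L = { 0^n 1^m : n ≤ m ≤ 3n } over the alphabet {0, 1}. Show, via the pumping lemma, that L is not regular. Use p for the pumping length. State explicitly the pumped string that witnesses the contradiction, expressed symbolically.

0^{p+k} 1^p

Toward a contradiction, assume L is regular with pumping length p.
Take w = 0^p 1^p ∈ L (since p ≤ p ≤ 3p), with |w| = 2p ≥ p.
Write w = xyz as guaranteed by the lemma, with |xy| ≤ p and y is nonempty.
The first p characters of w are 0's, so xy (and hence y) consists only of 0's. Write y = 0^k, 1 ≤ k ≤ p.
Pump with i = 2: xy^2z = 0^{p+k} 1^p. Now n = p+k > p = m, so the condition n ≤ m fails. Thus xy^2z ∉ L.
Contradiction. Therefore L is not regular.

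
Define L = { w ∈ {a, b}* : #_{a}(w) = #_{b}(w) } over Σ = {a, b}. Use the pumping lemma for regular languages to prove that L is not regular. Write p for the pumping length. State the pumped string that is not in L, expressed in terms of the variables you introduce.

Assume L is regular; let p be its pumping constant.
Choose w = a^p b^p ∈ L with |w| = 2p ≥ p.
The pumping lemma gives a decomposition w = xyz where |xy| ≤ p and |y| ≥ 1.
The first p characters of w are a's, so xy (and hence y) consists only of a's. Write y = a^k, 1 ≤ k ≤ p.
Pump with i = 2: xy^2z = a^{p+k} b^p has p+k occurrences of a but only p of b. Since k ≥ 1 the counts differ, so xy^2z ∉ L.
Contradiction. Therefore L is not regular.

a^{p+k} b^p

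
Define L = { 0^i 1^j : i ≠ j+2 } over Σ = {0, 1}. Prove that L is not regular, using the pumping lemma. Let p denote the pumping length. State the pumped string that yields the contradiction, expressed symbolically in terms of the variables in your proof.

Toward a contradiction, assume L is regular with pumping length p.
Choose w = 0^p 1^{p+p!-2}. Since p ≠ (p+p!-2)+2 = p+p!, w ∈ L; and |w| ≥ p.
By the pumping lemma, w = xyz with |xy| ≤ p and |y| ≥ 1.
The first p characters of w are 0's, so xy (and hence y) consists only of 0's. Write y = 0^k, 1 ≤ k ≤ p.
Since 1 ≤ k ≤ p, k divides p!; set t = 1 + p!/k. Then xy^t z has p + (p!/k)·k = p + p! copies of 0. Now the 0-count is p+p! and (1-count)+2 = (p+p!-2)+2 = p+p!, so i ≠ j+2 fails. So xy^t z = 0^{p+p!} 1^{p+p!-2} ∉ L.
Contradiction. Therefore L is not regular.

0^{p+p!} 1^{p+p!-2}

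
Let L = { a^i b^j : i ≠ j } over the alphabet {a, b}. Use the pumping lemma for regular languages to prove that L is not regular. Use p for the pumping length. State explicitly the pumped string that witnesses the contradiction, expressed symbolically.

a^{p+p!} b^{p+p!}

Assume L is regular. Let p be the pumping length given by the pumping lemma.
Choose w = a^p b^{p+p!}. Since p ≠ p+p!, w ∈ L; and |w| ≥ p.
By the pumping lemma, w = xyz with |xy| ≤ p and |y| ≥ 1.
The first p characters of w are a's, so xy (and hence y) consists only of a's. Write y = a^k, 1 ≤ k ≤ p.
Since 1 ≤ k ≤ p, k divides p!; set t = 1 + p!/k. Then xy^t z has p + (p!/k)·k = p + p! copies of a. Now the a-count equals the b-count, so i ≠ j fails. So xy^t z = a^{p+p!} b^{p+p!} ∉ L.
Contradiction. Therefore L is not regular.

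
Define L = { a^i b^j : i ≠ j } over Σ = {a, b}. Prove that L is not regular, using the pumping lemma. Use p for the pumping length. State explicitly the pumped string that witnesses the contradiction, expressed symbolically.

a^{p+p!} b^{p+p!}

Toward a contradiction, assume L is regular with pumping length p.
Choose w = a^p b^{p+p!}. Since p ≠ p+p!, w ∈ L; and |w| ≥ p.
Write w = xyz as guaranteed by the lemma, with |xy| ≤ p and |y| ≥ 1.
Because |xy| ≤ p and w begins with p copies of a, we have y = a^k with 1 ≤ k ≤ p.
Since 1 ≤ k ≤ p, k divides p!; set t = 1 + p!/k. Then xy^t z has p + (p!/k)·k = p + p! copies of a. Now the a-count equals the b-count, so i ≠ j fails. So xy^t z = a^{p+p!} b^{p+p!} ∉ L.
Contradiction. Therefore L is not regular.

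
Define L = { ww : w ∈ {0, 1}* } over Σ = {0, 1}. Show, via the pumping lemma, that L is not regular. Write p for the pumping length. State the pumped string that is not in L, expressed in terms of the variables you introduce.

Toward a contradiction, assume L is regular with pumping length p.
Take w = 0^p 1^p 0^p 1^p = uu where u = 0^p1^p; then w ∈ L and |w| = 4p ≥ p.
By the pumping lemma, w = xyz with |xy| ≤ p and y is nonempty.
The first p characters of w are 0's, so xy (and hence y) consists only of 0's. Write y = 0^k, 1 ≤ k ≤ p.
Pump with i = 2: xy^2z = 0^{p+k} 1^p 0^p 1^p, of length 4p+k. Suppose this equals vv. The string starts with 0 and ends with 1, so v does too; thus the boundary between the two copies of v is a 1→0 transition. There is exactly one such transition, at position 2p+k, so |v| = 2p+k and |vv| = 4p+2k ≠ 4p+k since k ≥ 1. So xy^2z ∉ L.
This contradicts the pumping lemma, so L is not regular.

0^{p+k} 1^p 0^p 1^p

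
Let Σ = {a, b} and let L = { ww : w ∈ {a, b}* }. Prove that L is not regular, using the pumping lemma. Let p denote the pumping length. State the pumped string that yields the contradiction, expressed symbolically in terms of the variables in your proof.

a^{p+k} b^p a^p b^p

Assume L is regular; let p be its pumping constant.
Take w = a^p b^p a^p b^p = uu where u = a^pb^p; then w ∈ L and |w| = 4p ≥ p.
By the pumping lemma, w = xyz with |xy| ≤ p and y is nonempty.
Since the first p symbols of w are all a's and |xy| ≤ p, y lies entirely in the leading a-block: y = a^k for some k with 1 ≤ k ≤ p.
Pump with i = 2: xy^2z = a^{p+k} b^p a^p b^p, of length 4p+k. Suppose this equals vv. The string starts with a and ends with b, so v does too; thus the boundary between the two copies of v is a b→a transition. There is exactly one such transition, at position 2p+k, so |v| = 2p+k and |vv| = 4p+2k ≠ 4p+k since k ≥ 1. So xy^2z ∉ L.
Contradiction. Therefore L is not regular.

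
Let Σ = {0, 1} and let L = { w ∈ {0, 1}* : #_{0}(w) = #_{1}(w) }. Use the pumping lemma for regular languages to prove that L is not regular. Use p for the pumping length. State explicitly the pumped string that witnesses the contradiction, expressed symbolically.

Suppose for contradiction that L is regular, and let p be the pumping length.
Choose w = 0^p 1^p ∈ L with |w| = 2p ≥ p.
The pumping lemma gives a decomposition w = xyz where |xy| ≤ p and |y| ≥ 1.
The first p characters of w are 0's, so xy (and hence y) consists only of 0's. Write y = 0^k, 1 ≤ k ≤ p.
Pump with i = 2: xy^2z = 0^{p+k} 1^p has p+k occurrences of 0 but only p of 1. Since k ≥ 1 the counts differ, so xy^2z ∉ L.
This contradicts the pumping lemma, so L is not regular.

0^{p+k} 1^p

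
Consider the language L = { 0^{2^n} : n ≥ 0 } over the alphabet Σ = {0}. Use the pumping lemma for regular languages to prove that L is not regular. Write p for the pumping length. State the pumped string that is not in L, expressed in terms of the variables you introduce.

Toward a contradiction, assume L is regular with pumping length p.
Take w = 0^{2^p} ∈ L with |w| = 2^p ≥ p.
Write w = xyz as guaranteed by the lemma, with |xy| ≤ p and |y| ≥ 1.
Then y = 0^k for some k with 1 ≤ k ≤ p.
Pump with i = 2: xy^2z = 0^{2^p+k}. Since 1 ≤ k ≤ p < 2^p, we have 2^p < 2^p+k < 2^{p+1}, so 2^p+k is not a power of 2. So xy^2z ∉ L.
Contradiction. Therefore L is not regular.

0^{2^p+k}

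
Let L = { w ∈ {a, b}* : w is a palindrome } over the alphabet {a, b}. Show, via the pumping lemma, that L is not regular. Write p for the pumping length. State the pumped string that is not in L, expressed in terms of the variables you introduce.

a^{p+k} b a^p

Suppose for contradiction that L is regular, and let p be the pumping length.
Take w = a^p b a^p, a palindrome of length 2p+1 ≥ p.
The pumping lemma gives a decomposition w = xyz where |xy| ≤ p and |y| ≥ 1.
Because |xy| ≤ p and w begins with p copies of a, we have y = a^k with 1 ≤ k ≤ p.
Pump with i = 2: xy^2z = a^{p+k} b a^p. Its reverse is a^p b a^{p+k}, which differs from xy^2z since k ≥ 1. So xy^2z is not a palindrome and xy^2z ∉ L.
Contradiction. Therefore L is not regular.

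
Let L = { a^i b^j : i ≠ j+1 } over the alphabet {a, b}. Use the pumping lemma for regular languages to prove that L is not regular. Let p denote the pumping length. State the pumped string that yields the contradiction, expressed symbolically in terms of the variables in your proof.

Suppose for contradiction that L is regular, and let p be the pumping length.
Choose w = a^p b^{p+p!-1}. Since p ≠ (p+p!-1)+1 = p+p!, w ∈ L; and |w| ≥ p.
By the pumping lemma, w = xyz with |xy| ≤ p and y is nonempty.
Because |xy| ≤ p and w begins with p copies of a, we have y = a^k with 1 ≤ k ≤ p.
Since 1 ≤ k ≤ p, k divides p!; set t = 1 + p!/k. Then xy^t z has p + (p!/k)·k = p + p! copies of a. Now the a-count is p+p! and (b-count)+1 = (p+p!-1)+1 = p+p!, so i ≠ j+1 fails. So xy^t z = a^{p+p!} b^{p+p!-1} ∉ L.
This is a contradiction; hence L is not regular.

a^{p+p!} b^{p+p!-1}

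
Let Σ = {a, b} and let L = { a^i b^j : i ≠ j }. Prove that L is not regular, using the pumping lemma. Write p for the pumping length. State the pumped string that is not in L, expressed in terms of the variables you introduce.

Toward a contradiction, assume L is regular with pumping length p.
Choose w = a^p b^{p+p!}. Since p ≠ p+p!, w ∈ L; and |w| ≥ p.
By the pumping lemma, w = xyz with |xy| ≤ p and |y| > 0.
The first p characters of w are a's, so xy (and hence y) consists only of a's. Write y = a^k, 1 ≤ k ≤ p.
Since 1 ≤ k ≤ p, k divides p!; set t = 1 + p!/k. Then xy^t z has p + (p!/k)·k = p + p! copies of a. Now the a-count equals the b-count, so i ≠ j fails. So xy^t z = a^{p+p!} b^{p+p!} ∉ L.
This contradicts the pumping lemma, so L is not regular.

a^{p+p!} b^{p+p!}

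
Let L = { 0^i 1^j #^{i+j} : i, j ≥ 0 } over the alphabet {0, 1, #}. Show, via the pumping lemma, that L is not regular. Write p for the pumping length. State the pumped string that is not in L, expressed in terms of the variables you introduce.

Toward a contradiction, assume L is regular with pumping length p.
Take w = 0^p 1^p #^{2p} ∈ L (with i=j=p, i+j=2p), |w| = 4p ≥ p.
Write w = xyz as guaranteed by the lemma, with |xy| ≤ p and y is nonempty.
Since the first p symbols of w are all 0's and |xy| ≤ p, y lies entirely in the leading 0-block: y = 0^k for some k with 1 ≤ k ≤ p.
Consider xy^2z = 0^{p+k} 1^p #^{2p}. Now the 0- and 1-counts sum to 2p+k, but the #-count is 2p ≠ 2p+k. So xy^2z ∉ L.
This is a contradiction; hence L is not regular.

0^{p+k} 1^p #^{2p}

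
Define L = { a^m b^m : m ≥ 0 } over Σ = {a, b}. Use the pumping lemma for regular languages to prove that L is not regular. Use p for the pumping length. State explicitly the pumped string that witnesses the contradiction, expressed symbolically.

Assume L is regular; let p be its pumping constant.
Let w = a^p b^p ∈ L; note |w| = 2p ≥ p.
By the pumping lemma, w = xyz with |xy| ≤ p and |y| > 0.
The first p characters of w are a's, so xy (and hence y) consists only of a's. Write y = a^k, 1 ≤ k ≤ p.
Pump with i = 2: xy^2z = a^{p+k} b^p. For this to lie in L we would need p = p+k, which forces k = 0. But k ≥ 1, so xy^2z ∉ L.
This contradicts the pumping lemma, so L is not regular.

a^{p+k} b^p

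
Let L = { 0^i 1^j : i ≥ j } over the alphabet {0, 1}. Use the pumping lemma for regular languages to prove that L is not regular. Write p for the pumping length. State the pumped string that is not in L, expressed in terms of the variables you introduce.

Toward a contradiction, assume L is regular with pumping length p.
Choose w = 0^p 1^p ∈ L, with |w| = 2p ≥ p.
The pumping lemma gives a decomposition w = xyz where |xy| ≤ p and |y| ≥ 1.
Because |xy| ≤ p and w begins with p copies of 0, we have y = 0^k with 1 ≤ k ≤ p.
Consider xy^0z = xz = 0^{p-k} 1^p. Since k ≥ 1, the 0-count p-k is less than p, so i ≥ j fails; thus xz ∉ L.
Contradiction. Therefore L is not regular.

0^{p-k} 1^p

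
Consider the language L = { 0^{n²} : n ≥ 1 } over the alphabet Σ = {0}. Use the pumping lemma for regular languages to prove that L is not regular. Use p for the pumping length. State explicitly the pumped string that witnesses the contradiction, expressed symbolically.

Assume L is regular. Let p be the pumping length given by the pumping lemma.
Take w = 0^{p²} ∈ L with |w| = p² ≥ p.
Write w = xyz as guaranteed by the lemma, with |xy| ≤ p and |y| ≥ 1.
Then y = 0^k for some k with 1 ≤ k ≤ p.
Pump with i = 2: xy^2z = 0^{p²+k}. Since 1 ≤ k ≤ p, p² < p²+k ≤ p²+p < (p+1)², so p²+k lies strictly between consecutive squares and is not a perfect square. So xy^2z ∉ L.
This contradicts the pumping lemma, so L is not regular.

0^{p²+k}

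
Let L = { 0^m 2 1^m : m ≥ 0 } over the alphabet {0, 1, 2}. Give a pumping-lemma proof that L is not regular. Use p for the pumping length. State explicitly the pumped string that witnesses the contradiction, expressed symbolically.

0^{p+k} 2 1^p

Assume L is regular. Let p be the pumping length given by the pumping lemma.
Take w = 0^p 2 1^p ∈ L with |w| = 2p+1 ≥ p.
Write w = xyz as guaranteed by the lemma, with |xy| ≤ p and y is nonempty.
Because |xy| ≤ p and w begins with p copies of 0, we have y = 0^k with 1 ≤ k ≤ p.
Pump with i = 2: xy^2z = 0^{p+k} 2 1^p, which would require p+k = p. But k ≥ 1, so xy^2z ∉ L.
This is a contradiction; hence L is not regular.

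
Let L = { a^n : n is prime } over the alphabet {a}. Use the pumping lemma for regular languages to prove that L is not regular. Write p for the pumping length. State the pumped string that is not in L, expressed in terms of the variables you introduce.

Suppose for contradiction that L is regular, and let p be the pumping length.
Let q be a prime with q ≥ p+2 (infinitely many primes exist), and take w = a^q ∈ L with |w| = q ≥ p.
Write w = xyz as guaranteed by the lemma, with |xy| ≤ p and |y| ≥ 1.
Then y = a^k for some k with 1 ≤ k ≤ p.
Since 1 ≤ k ≤ p, |xz| = q-k. Pump with i = q+1: |xy^{q+1}z| = (q-k)+(q+1)k = q+qk = q(1+k), which is composite (both factors ≥ 2). So xy^{q+1}z = a^{q(1+k)} ∉ L.
This is a contradiction; hence L is not regular.

a^{q(1+k)}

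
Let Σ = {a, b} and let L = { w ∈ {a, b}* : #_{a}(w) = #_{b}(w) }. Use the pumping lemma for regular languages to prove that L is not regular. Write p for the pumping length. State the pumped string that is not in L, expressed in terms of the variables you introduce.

Assume L is regular. Let p be the pumping length given by the pumping lemma.
Choose w = a^p b^p ∈ L with |w| = 2p ≥ p.
The pumping lemma gives a decomposition w = xyz where |xy| ≤ p and y is nonempty.
Since the first p symbols of w are all a's and |xy| ≤ p, y lies entirely in the leading a-block: y = a^k for some k with 1 ≤ k ≤ p.
Pump with i = 2: xy^2z = a^{p+k} b^p has p+k occurrences of a but only p of b. Since k ≥ 1 the counts differ, so xy^2z ∉ L.
This contradicts the pumping lemma, so L is not regular.

a^{p+k} b^p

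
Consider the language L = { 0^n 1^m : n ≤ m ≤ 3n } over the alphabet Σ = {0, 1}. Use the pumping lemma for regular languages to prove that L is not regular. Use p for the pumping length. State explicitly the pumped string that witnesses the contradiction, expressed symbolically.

Toward a contradiction, assume L is regular with pumping length p.
Take w = 0^p 1^p ∈ L (since p ≤ p ≤ 3p), with |w| = 2p ≥ p.
The pumping lemma gives a decomposition w = xyz where |xy| ≤ p and |y| > 0.
The first p characters of w are 0's, so xy (and hence y) consists only of 0's. Write y = 0^k, 1 ≤ k ≤ p.
Pump with i = 2: xy^2z = 0^{p+k} 1^p. Now n = p+k > p = m, so the condition n ≤ m fails. Thus xy^2z ∉ L.
This contradicts the pumping lemma, so L is not regular.

0^{p+k} 1^p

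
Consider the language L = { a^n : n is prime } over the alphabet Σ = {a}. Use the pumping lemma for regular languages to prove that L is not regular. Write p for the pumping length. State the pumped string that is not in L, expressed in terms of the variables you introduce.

Toward a contradiction, assume L is regular with pumping length p.
Let q be a prime with q ≥ p+2 (infinitely many primes exist), and take w = a^q ∈ L with |w| = q ≥ p.
By the pumping lemma, w = xyz with |xy| ≤ p and |y| ≥ 1.
Then y = a^k for some k with 1 ≤ k ≤ p.
Since 1 ≤ k ≤ p, |xz| = q-k. Pump with i = q+1: |xy^{q+1}z| = (q-k)+(q+1)k = q+qk = q(1+k), which is composite (both factors ≥ 2). So xy^{q+1}z = a^{q(1+k)} ∉ L.
This contradicts the pumping lemma, so L is not regular.

a^{q(1+k)}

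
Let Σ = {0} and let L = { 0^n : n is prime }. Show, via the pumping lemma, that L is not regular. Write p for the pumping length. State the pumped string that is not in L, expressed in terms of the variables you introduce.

Toward a contradiction, assume L is regular with pumping length p.
Let q be a prime with q ≥ p+2 (infinitely many primes exist), and take w = 0^q ∈ L with |w| = q ≥ p.
Write w = xyz as guaranteed by the lemma, with |xy| ≤ p and y is nonempty.
Then y = 0^k for some k with 1 ≤ k ≤ p.
Since 1 ≤ k ≤ p, |xz| = q-k. Pump with i = q+1: |xy^{q+1}z| = (q-k)+(q+1)k = q+qk = q(1+k), which is composite (both factors ≥ 2). So xy^{q+1}z = 0^{q(1+k)} ∉ L.
Contradiction. Therefore L is not regular.

0^{q(1+k)}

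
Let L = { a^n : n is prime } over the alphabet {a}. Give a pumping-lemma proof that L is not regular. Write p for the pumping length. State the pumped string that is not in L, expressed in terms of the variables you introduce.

a^{q(1+k)}

Assume L is regular; let p be its pumping constant.
Let q be a prime with q ≥ p+2 (infinitely many primes exist), and take w = a^q ∈ L with |w| = q ≥ p.
The pumping lemma gives a decomposition w = xyz where |xy| ≤ p and |y| > 0.
Then y = a^k for some k with 1 ≤ k ≤ p.
Since 1 ≤ k ≤ p, |xz| = q-k. Pump with i = q+1: |xy^{q+1}z| = (q-k)+(q+1)k = q+qk = q(1+k), which is composite (both factors ≥ 2). So xy^{q+1}z = a^{q(1+k)} ∉ L.
This contradicts the pumping lemma, so L is not regular.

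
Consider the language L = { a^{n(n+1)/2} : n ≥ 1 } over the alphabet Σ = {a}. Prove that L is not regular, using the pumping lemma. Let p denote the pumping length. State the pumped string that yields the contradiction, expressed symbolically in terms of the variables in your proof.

a^{p(p+1)/2+k}

Assume L is regular. Let p be the pumping length given by the pumping lemma.
Take w = a^{p(p+1)/2} ∈ L with |w| = p(p+1)/2 ≥ p.
The pumping lemma gives a decomposition w = xyz where |xy| ≤ p and y is nonempty.
Then y = a^k for some k with 1 ≤ k ≤ p.
Pump with i = 2: xy^2z = a^{p(p+1)/2+k}. Since 1 ≤ k ≤ p, p(p+1)/2 < p(p+1)/2+k ≤ p(p+1)/2+p < (p+1)(p+2)/2, so p(p+1)/2+k is strictly between consecutive triangular numbers. So xy^2z ∉ L.
Contradiction. Therefore L is not regular.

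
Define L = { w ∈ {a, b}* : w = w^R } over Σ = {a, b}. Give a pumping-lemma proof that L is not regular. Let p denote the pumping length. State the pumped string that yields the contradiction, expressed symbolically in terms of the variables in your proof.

a^{p+k} b a^p

Toward a contradiction, assume L is regular with pumping length p.
Take w = a^p b a^p, a palindrome of length 2p+1 ≥ p.
The pumping lemma gives a decomposition w = xyz where |xy| ≤ p and |y| ≥ 1.
Because |xy| ≤ p and w begins with p copies of a, we have y = a^k with 1 ≤ k ≤ p.
Pump with i = 2: xy^2z = a^{p+k} b a^p. Its reverse is a^p b a^{p+k}, which differs from xy^2z since k ≥ 1. So xy^2z is not a palindrome and xy^2z ∉ L.
This contradicts the pumping lemma, so L is not regular.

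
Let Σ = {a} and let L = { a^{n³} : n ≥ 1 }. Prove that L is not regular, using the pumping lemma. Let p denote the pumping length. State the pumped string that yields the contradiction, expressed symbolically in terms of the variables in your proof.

Assume L is regular. Let p be the pumping length given by the pumping lemma.
Take w = a^{p³} ∈ L with |w| = p³ ≥ p.
The pumping lemma gives a decomposition w = xyz where |xy| ≤ p and y is nonempty.
Then y = a^k for some k with 1 ≤ k ≤ p.
Pump with i = 2: xy^2z = a^{p³+k}. Since 1 ≤ k ≤ p, p³ < p³+k ≤ p³+p < p³+3p²+3p+1 = (p+1)³, so p³+k is not a perfect cube. So xy^2z ∉ L.
Contradiction. Therefore L is not regular.

a^{p³+k}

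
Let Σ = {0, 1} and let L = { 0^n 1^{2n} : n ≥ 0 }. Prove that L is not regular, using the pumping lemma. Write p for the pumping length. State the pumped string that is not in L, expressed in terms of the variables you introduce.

Toward a contradiction, assume L is regular with pumping length p.
Choose w = 0^p 1^{2p}, which is in L with |w| = 3p ≥ p.
By the pumping lemma, w = xyz with |xy| ≤ p and y is nonempty.
The first p characters of w are 0's, so xy (and hence y) consists only of 0's. Write y = 0^k, 1 ≤ k ≤ p.
Pump with i = 2: xy^2z = 0^{p+k} 1^{2p}. For this to lie in L we would need 2p = 2(p+k), which forces k = 0. But k ≥ 1, so xy^2z ∉ L.
This contradicts the pumping lemma, so L is not regular.

0^{p+k} 1^{2p}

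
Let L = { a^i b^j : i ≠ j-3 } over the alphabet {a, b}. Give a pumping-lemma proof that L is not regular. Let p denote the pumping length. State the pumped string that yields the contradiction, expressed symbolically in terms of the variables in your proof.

a^{p+p!} b^{p+p!+3}

Assume L is regular; let p be its pumping constant.
Choose w = a^p b^{p+p!+3}. Since p ≠ (p+p!+3)-3 = p+p!, w ∈ L; and |w| ≥ p.
By the pumping lemma, w = xyz with |xy| ≤ p and y is nonempty.
The first p characters of w are a's, so xy (and hence y) consists only of a's. Write y = a^k, 1 ≤ k ≤ p.
Since 1 ≤ k ≤ p, k divides p!; set t = 1 + p!/k. Then xy^t z has p + (p!/k)·k = p + p! copies of a. Now the a-count is p+p! and (b-count)-3 = (p+p!+3)-3 = p+p!, so i ≠ j-3 fails. So xy^t z = a^{p+p!} b^{p+p!+3} ∉ L.
This is a contradiction; hence L is not regular.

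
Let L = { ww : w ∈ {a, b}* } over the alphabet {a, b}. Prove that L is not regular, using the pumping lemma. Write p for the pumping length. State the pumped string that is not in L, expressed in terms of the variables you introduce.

Assume L is regular. Let p be the pumping length given by the pumping lemma.
Take w = a^p b^p a^p b^p = uu where u = a^pb^p; then w ∈ L and |w| = 4p ≥ p.
Write w = xyz as guaranteed by the lemma, with |xy| ≤ p and |y| ≥ 1.
The first p characters of w are a's, so xy (and hence y) consists only of a's. Write y = a^k, 1 ≤ k ≤ p.
Pump with i = 2: xy^2z = a^{p+k} b^p a^p b^p, of length 4p+k. Suppose this equals vv. The string starts with a and ends with b, so v does too; thus the boundary between the two copies of v is a b→a transition. There is exactly one such transition, at position 2p+k, so |v| = 2p+k and |vv| = 4p+2k ≠ 4p+k since k ≥ 1. So xy^2z ∉ L.
This is a contradiction; hence L is not regular.

a^{p+k} b^p a^p b^p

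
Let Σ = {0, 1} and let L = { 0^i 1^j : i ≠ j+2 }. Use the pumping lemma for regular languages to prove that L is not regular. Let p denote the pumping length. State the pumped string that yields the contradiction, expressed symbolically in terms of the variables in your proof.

0^{p+p!} 1^{p+p!-2}

Suppose for contradiction that L is regular, and let p be the pumping length.
Choose w = 0^p 1^{p+p!-2}. Since p ≠ (p+p!-2)+2 = p+p!, w ∈ L; and |w| ≥ p.
The pumping lemma gives a decomposition w = xyz where |xy| ≤ p and |y| ≥ 1.
Since the first p symbols of w are all 0's and |xy| ≤ p, y lies entirely in the leading 0-block: y = 0^k for some k with 1 ≤ k ≤ p.
Since 1 ≤ k ≤ p, k divides p!; set t = 1 + p!/k. Then xy^t z has p + (p!/k)·k = p + p! copies of 0. Now the 0-count is p+p! and (1-count)+2 = (p+p!-2)+2 = p+p!, so i ≠ j+2 fails. So xy^t z = 0^{p+p!} 1^{p+p!-2} ∉ L.
This contradicts the pumping lemma, so L is not regular.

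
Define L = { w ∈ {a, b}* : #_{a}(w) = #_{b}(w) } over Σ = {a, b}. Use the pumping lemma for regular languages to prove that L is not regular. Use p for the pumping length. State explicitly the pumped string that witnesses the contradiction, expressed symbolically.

Suppose for contradiction that L is regular, and let p be the pumping length.
Choose w = a^p b^p ∈ L with |w| = 2p ≥ p.
The pumping lemma gives a decomposition w = xyz where |xy| ≤ p and |y| > 0.
Because |xy| ≤ p and w begins with p copies of a, we have y = a^k with 1 ≤ k ≤ p.
Pump with i = 2: xy^2z = a^{p+k} b^p has p+k occurrences of a but only p of b. Since k ≥ 1 the counts differ, so xy^2z ∉ L.
Contradiction. Therefore L is not regular.

a^{p+k} b^p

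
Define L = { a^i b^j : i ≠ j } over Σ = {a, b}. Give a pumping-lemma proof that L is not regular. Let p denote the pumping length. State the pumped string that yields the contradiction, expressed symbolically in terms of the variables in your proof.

Suppose for contradiction that L is regular, and let p be the pumping length.
Choose w = a^p b^{p+p!}. Since p ≠ p+p!, w ∈ L; and |w| ≥ p.
Write w = xyz as guaranteed by the lemma, with |xy| ≤ p and y is nonempty.
Since the first p symbols of w are all a's and |xy| ≤ p, y lies entirely in the leading a-block: y = a^k for some k with 1 ≤ k ≤ p.
Since 1 ≤ k ≤ p, k divides p!; set t = 1 + p!/k. Then xy^t z has p + (p!/k)·k = p + p! copies of a. Now the a-count equals the b-count, so i ≠ j fails. So xy^t z = a^{p+p!} b^{p+p!} ∉ L.
This is a contradiction; hence L is not regular.

a^{p+p!} b^{p+p!}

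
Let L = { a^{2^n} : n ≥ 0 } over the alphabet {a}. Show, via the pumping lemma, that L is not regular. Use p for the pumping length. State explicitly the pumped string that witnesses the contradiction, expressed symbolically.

Assume L is regular; let p be its pumping constant.
Take w = a^{2^p} ∈ L with |w| = 2^p ≥ p.
By the pumping lemma, w = xyz with |xy| ≤ p and |y| ≥ 1.
Then y = a^k for some k with 1 ≤ k ≤ p.
Pump with i = 2: xy^2z = a^{2^p+k}. Since 1 ≤ k ≤ p < 2^p, we have 2^p < 2^p+k < 2^{p+1}, so 2^p+k is not a power of 2. So xy^2z ∉ L.
This is a contradiction; hence L is not regular.

a^{2^p+k}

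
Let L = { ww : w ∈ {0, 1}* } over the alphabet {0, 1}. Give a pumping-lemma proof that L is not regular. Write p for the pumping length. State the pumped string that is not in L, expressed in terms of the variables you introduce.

Assume L is regular; let p be its pumping constant.
Take w = 0^p 1^p 0^p 1^p = uu where u = 0^p1^p; then w ∈ L and |w| = 4p ≥ p.
By the pumping lemma, w = xyz with |xy| ≤ p and |y| ≥ 1.
Since the first p symbols of w are all 0's and |xy| ≤ p, y lies entirely in the leading 0-block: y = 0^k for some k with 1 ≤ k ≤ p.
Pump with i = 2: xy^2z = 0^{p+k} 1^p 0^p 1^p, of length 4p+k. Suppose this equals vv. The string starts with 0 and ends with 1, so v does too; thus the boundary between the two copies of v is a 1→0 transition. There is exactly one such transition, at position 2p+k, so |v| = 2p+k and |vv| = 4p+2k ≠ 4p+k since k ≥ 1. So xy^2z ∉ L.
This is a contradiction; hence L is not regular.

0^{p+k} 1^p 0^p 1^p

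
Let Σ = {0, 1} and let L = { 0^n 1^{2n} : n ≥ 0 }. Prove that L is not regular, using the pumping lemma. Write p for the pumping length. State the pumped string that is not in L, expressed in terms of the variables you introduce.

0^{p+k} 1^{2p}

Toward a contradiction, assume L is regular with pumping length p.
Let w = 0^p 1^{2p} ∈ L; note |w| = 3p ≥ p.
Write w = xyz as guaranteed by the lemma, with |xy| ≤ p and |y| > 0.
Since the first p symbols of w are all 0's and |xy| ≤ p, y lies entirely in the leading 0-block: y = 0^k for some k with 1 ≤ k ≤ p.
Pump with i = 2: xy^2z = 0^{p+k} 1^{2p}. For this to lie in L we would need 2p = 2(p+k), which forces k = 0. But k ≥ 1, so xy^2z ∉ L.
This contradicts the pumping lemma, so L is not regular.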